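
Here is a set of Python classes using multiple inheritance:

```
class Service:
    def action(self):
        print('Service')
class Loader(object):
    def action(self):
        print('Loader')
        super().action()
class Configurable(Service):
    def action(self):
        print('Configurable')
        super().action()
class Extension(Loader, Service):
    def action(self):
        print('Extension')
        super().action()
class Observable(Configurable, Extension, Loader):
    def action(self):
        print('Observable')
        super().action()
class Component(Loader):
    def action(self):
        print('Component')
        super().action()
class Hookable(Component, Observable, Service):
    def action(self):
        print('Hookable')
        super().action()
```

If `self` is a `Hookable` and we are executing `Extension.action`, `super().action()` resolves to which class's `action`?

L[Hookable] = Hookable + merge(L[Component], L[Observable], L[Service], [Component Observable Service])
  take Component:  [Component Loader object] + [Observable Configurable Extension Loader Service object] + [Service object] + [Component Observable Service]
  take Observable:  [Loader object] + [Observable Configurable Extension Loader Service object] + [Service object] + [Observable Service]
  take Configurable:  [Loader object] + [Configurable Extension Loader Service object] + [Service object] + [Service]
  take Extension:  [Loader object] + [Extension Loader Service object] + [Service object] + [Service]
  take Loader:  [Loader object] + [Loader Service object] + [Service object] + [Service]
  take Service:  [object] + [Service object] + [Service object] + [Service]
  take object:  [object] + [object] + [object]
MRO: Hookable Component Observable Configurable Extension Loader Service object
super() in Extension.action on a Hookable instance goes to the class after Extension in Hookable's MRO: Loader.

Loader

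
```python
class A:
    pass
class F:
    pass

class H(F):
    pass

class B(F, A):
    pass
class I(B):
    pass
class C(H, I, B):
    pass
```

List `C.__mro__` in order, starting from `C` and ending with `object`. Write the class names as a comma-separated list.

L[C] = C + merge(L[H], L[I], L[B], [H I B])
  take H:  [H F object] + [I B F A object] + [B F A object] + [H I B]
  take I:  [F object] + [I B F A object] + [B F A object] + [I B]
  take B:  [F object] + [B F A object] + [B F A object] + [B]
  take F:  [F object] + [F A object] + [F A object]
  take A:  [object] + [A object] + [A object]
  take object:  [object] + [object] + [object]

C, H, I, B, F, A, object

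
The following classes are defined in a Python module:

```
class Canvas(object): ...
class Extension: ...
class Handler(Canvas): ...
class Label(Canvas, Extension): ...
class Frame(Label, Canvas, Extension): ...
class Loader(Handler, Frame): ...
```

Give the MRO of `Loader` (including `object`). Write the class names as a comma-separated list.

Loader, Handler, Frame, Label, Canvas, Extension, object

L[Loader] = Loader + merge(L[Handler], L[Frame], [Handler Frame])
  take Handler:  [Handler Canvas object] + [Frame Label Canvas Extension object] + [Handler Frame]
  take Frame:  [Canvas object] + [Frame Label Canvas Extension object] + [Frame]
  take Label:  [Canvas object] + [Label Canvas Extension object]
  take Canvas:  [Canvas object] + [Canvas Extension object]
  take Extension:  [object] + [Extension object]
  take object:  [object] + [object]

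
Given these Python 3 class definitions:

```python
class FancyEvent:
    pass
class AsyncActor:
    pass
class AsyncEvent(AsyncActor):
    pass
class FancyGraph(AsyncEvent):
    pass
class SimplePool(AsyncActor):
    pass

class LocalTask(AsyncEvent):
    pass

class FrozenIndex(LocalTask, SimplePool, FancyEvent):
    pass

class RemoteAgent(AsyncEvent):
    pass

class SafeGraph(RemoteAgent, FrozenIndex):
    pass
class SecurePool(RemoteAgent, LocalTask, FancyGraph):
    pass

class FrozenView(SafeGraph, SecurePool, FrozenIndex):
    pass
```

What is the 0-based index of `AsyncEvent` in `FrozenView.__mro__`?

7

L[FrozenView] = FrozenView + merge(L[SafeGraph], L[SecurePool], L[FrozenIndex], [SafeGraph SecurePool FrozenIndex])
  take SafeGraph:  [SafeGraph RemoteAgent FrozenIndex LocalTask AsyncEvent SimplePool AsyncActor FancyEvent object] + [SecurePool RemoteAgent LocalTask FancyGraph AsyncEvent AsyncActor object] + [FrozenIndex LocalTask AsyncEvent SimplePool AsyncActor FancyEvent object] + [SafeGraph SecurePool FrozenIndex]
  take SecurePool:  [RemoteAgent FrozenIndex LocalTask AsyncEvent SimplePool AsyncActor FancyEvent object] + [SecurePool RemoteAgent LocalTask FancyGraph AsyncEvent AsyncActor object] + [FrozenIndex LocalTask AsyncEvent SimplePool AsyncActor FancyEvent object] + [SecurePool FrozenIndex]
  take RemoteAgent:  [RemoteAgent FrozenIndex LocalTask AsyncEvent SimplePool AsyncActor FancyEvent object] + [RemoteAgent LocalTask FancyGraph AsyncEvent AsyncActor object] + [FrozenIndex LocalTask AsyncEvent SimplePool AsyncActor FancyEvent object] + [FrozenIndex]
  take FrozenIndex:  [FrozenIndex LocalTask AsyncEvent SimplePool AsyncActor FancyEvent object] + [LocalTask FancyGraph AsyncEvent AsyncActor object] + [FrozenIndex LocalTask AsyncEvent SimplePool AsyncActor FancyEvent object] + [FrozenIndex]
  take LocalTask:  [LocalTask AsyncEvent SimplePool AsyncActor FancyEvent object] + [LocalTask FancyGraph AsyncEvent AsyncActor object] + [LocalTask AsyncEvent SimplePool AsyncActor FancyEvent object]
  take FancyGraph:  [AsyncEvent SimplePool AsyncActor FancyEvent object] + [FancyGraph AsyncEvent AsyncActor object] + [AsyncEvent SimplePool AsyncActor FancyEvent object]
  take AsyncEvent:  [AsyncEvent SimplePool AsyncActor FancyEvent object] + [AsyncEvent AsyncActor object] + [AsyncEvent SimplePool AsyncActor FancyEvent object]
  take SimplePool:  [SimplePool AsyncActor FancyEvent object] + [AsyncActor object] + [SimplePool AsyncActor FancyEvent object]
  take AsyncActor:  [AsyncActor FancyEvent object] + [AsyncActor object] + [AsyncActor FancyEvent object]
  take FancyEvent:  [FancyEvent object] + [object] + [FancyEvent object]
  take object:  [object] + [object] + [object]
MRO: FrozenView SafeGraph SecurePool RemoteAgent FrozenIndex LocalTask FancyGraph AsyncEvent SimplePool AsyncActor FancyEvent object
AsyncEvent sits at index 7.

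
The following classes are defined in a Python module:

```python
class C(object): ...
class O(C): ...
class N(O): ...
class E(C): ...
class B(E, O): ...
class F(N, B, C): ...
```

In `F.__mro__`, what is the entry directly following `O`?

C

L[F] = F + merge(L[N], L[B], L[C], [N B C])
  take N:  [N O C object] + [B E O C object] + [C object] + [N B C]
  take B:  [O C object] + [B E O C object] + [C object] + [B C]
  take E:  [O C object] + [E O C object] + [C object] + [C]
  take O:  [O C object] + [O C object] + [C object] + [C]
  take C:  [C object] + [C object] + [C object] + [C]
  take object:  [object] + [object] + [object]
MRO: F N B E O C object
O is at position 4; next is C.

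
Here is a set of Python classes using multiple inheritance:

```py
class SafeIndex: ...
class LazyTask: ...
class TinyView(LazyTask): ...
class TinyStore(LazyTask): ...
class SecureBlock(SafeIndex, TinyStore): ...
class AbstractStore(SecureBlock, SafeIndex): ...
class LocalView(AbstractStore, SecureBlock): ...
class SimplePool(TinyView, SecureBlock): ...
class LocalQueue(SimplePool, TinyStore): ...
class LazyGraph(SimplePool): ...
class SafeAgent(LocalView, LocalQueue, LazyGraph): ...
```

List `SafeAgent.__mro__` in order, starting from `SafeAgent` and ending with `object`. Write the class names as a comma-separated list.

L[SafeAgent] = SafeAgent + merge(L[LocalView], L[LocalQueue], L[LazyGraph], [LocalView LocalQueue LazyGraph])
  take LocalView:  [LocalView AbstractStore SecureBlock SafeIndex TinyStore LazyTask object] + [LocalQueue SimplePool TinyView SecureBlock SafeIndex TinyStore LazyTask object] + [LazyGraph SimplePool TinyView SecureBlock SafeIndex TinyStore LazyTask object] + [LocalView LocalQueue LazyGraph]
  take AbstractStore:  [AbstractStore SecureBlock SafeIndex TinyStore LazyTask object] + [LocalQueue SimplePool TinyView SecureBlock SafeIndex TinyStore LazyTask object] + [LazyGraph SimplePool TinyView SecureBlock SafeIndex TinyStore LazyTask object] + [LocalQueue LazyGraph]
  take LocalQueue:  [SecureBlock SafeIndex TinyStore LazyTask object] + [LocalQueue SimplePool TinyView SecureBlock SafeIndex TinyStore LazyTask object] + [LazyGraph SimplePool TinyView SecureBlock SafeIndex TinyStore LazyTask object] + [LocalQueue LazyGraph]
  take LazyGraph:  [SecureBlock SafeIndex TinyStore LazyTask object] + [SimplePool TinyView SecureBlock SafeIndex TinyStore LazyTask object] + [LazyGraph SimplePool TinyView SecureBlock SafeIndex TinyStore LazyTask object] + [LazyGraph]
  take SimplePool:  [SecureBlock SafeIndex TinyStore LazyTask object] + [SimplePool TinyView SecureBlock SafeIndex TinyStore LazyTask object] + [SimplePool TinyView SecureBlock SafeIndex TinyStore LazyTask object]
  take TinyView:  [SecureBlock SafeIndex TinyStore LazyTask object] + [TinyView SecureBlock SafeIndex TinyStore LazyTask object] + [TinyView SecureBlock SafeIndex TinyStore LazyTask object]
  take SecureBlock:  [SecureBlock SafeIndex TinyStore LazyTask object] + [SecureBlock SafeIndex TinyStore LazyTask object] + [SecureBlock SafeIndex TinyStore LazyTask object]
  take SafeIndex:  [SafeIndex TinyStore LazyTask object] + [SafeIndex TinyStore LazyTask object] + [SafeIndex TinyStore LazyTask object]
  take TinyStore:  [TinyStore LazyTask object] + [TinyStore LazyTask object] + [TinyStore LazyTask object]
  take LazyTask:  [LazyTask object] + [LazyTask object] + [LazyTask object]
  take object:  [object] + [object] + [object]

SafeAgent, LocalView, AbstractStore, LocalQueue, LazyGraph, SimplePool, TinyView, SecureBlock, SafeIndex, TinyStore, LazyTask, object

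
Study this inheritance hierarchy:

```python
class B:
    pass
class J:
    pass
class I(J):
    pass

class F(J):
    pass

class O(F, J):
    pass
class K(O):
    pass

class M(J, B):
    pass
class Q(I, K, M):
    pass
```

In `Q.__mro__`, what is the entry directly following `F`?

M

L[Q] = Q + merge(L[I], L[K], L[M], [I K M])
  take I:  [I J object] + [K O F J object] + [M J B object] + [I K M]
  take K:  [J object] + [K O F J object] + [M J B object] + [K M]
  take O:  [J object] + [O F J object] + [M J B object] + [M]
  take F:  [J object] + [F J object] + [M J B object] + [M]
  take M:  [J object] + [J object] + [M J B object] + [M]
  take J:  [J object] + [J object] + [J B object]
  take B:  [object] + [object] + [B object]
  take object:  [object] + [object] + [object]
MRO: Q I K O F M J B object
F is at position 4; next is M.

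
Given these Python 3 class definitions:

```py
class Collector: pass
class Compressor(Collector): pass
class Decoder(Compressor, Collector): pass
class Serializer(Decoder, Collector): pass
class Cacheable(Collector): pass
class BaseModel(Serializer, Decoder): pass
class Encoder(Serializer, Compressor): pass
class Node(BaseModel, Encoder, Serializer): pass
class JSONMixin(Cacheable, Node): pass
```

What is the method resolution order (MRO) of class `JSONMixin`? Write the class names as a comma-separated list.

JSONMixin, Cacheable, Node, BaseModel, Encoder, Serializer, Decoder, Compressor, Collector, object

L[JSONMixin] = JSONMixin + merge(L[Cacheable], L[Node], [Cacheable Node])
  take Cacheable:  [Cacheable Collector object] + [Node BaseModel Encoder Serializer Decoder Compressor Collector object] + [Cacheable Node]
  take Node:  [Collector object] + [Node BaseModel Encoder Serializer Decoder Compressor Collector object] + [Node]
  take BaseModel:  [Collector object] + [BaseModel Encoder Serializer Decoder Compressor Collector object]
  take Encoder:  [Collector object] + [Encoder Serializer Decoder Compressor Collector object]
  take Serializer:  [Collector object] + [Serializer Decoder Compressor Collector object]
  take Decoder:  [Collector object] + [Decoder Compressor Collector object]
  take Compressor:  [Collector object] + [Compressor Collector object]
  take Collector:  [Collector object] + [Collector object]
  take object:  [object] + [object]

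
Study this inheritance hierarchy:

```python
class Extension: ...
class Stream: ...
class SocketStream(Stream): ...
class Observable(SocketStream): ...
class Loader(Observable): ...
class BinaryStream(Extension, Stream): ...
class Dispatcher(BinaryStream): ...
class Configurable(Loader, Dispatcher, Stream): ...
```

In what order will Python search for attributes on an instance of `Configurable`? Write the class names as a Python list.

[Configurable, Loader, Observable, SocketStream, Dispatcher, BinaryStream, Extension, Stream, object]

L[Configurable] = Configurable + merge(L[Loader], L[Dispatcher], L[Stream], [Loader Dispatcher Stream])
  take Loader:  [Loader Observable SocketStream Stream object] + [Dispatcher BinaryStream Extension Stream object] + [Stream object] + [Loader Dispatcher Stream]
  take Observable:  [Observable SocketStream Stream object] + [Dispatcher BinaryStream Extension Stream object] + [Stream object] + [Dispatcher Stream]
  take SocketStream:  [SocketStream Stream object] + [Dispatcher BinaryStream Extension Stream object] + [Stream object] + [Dispatcher Stream]
  take Dispatcher:  [Stream object] + [Dispatcher BinaryStream Extension Stream object] + [Stream object] + [Dispatcher Stream]
  take BinaryStream:  [Stream object] + [BinaryStream Extension Stream object] + [Stream object] + [Stream]
  take Extension:  [Stream object] + [Extension Stream object] + [Stream object] + [Stream]
  take Stream:  [Stream object] + [Stream object] + [Stream object] + [Stream]
  take object:  [object] + [object] + [object]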